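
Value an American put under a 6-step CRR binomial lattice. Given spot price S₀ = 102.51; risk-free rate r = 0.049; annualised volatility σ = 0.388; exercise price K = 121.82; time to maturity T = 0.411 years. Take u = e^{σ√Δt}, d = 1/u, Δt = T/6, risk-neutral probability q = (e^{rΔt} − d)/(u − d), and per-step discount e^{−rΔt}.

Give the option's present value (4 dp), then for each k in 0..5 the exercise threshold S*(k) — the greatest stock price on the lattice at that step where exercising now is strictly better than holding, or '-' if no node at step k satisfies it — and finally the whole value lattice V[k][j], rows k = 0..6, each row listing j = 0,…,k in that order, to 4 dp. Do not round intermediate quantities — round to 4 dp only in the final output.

params: Δt=0.06850 u=1.10688 d=0.90344 q=0.49116 e^(-rΔt)=0.99665
t_6 payoffs: 66.0819 53.5300 38.1516 19.3100 0.0000 0.0000 0.0000
t_5: node(5,0) S=61.6957 payoff=60.1243 vs cont=59.7161 → 60.1243 [stop]  node(5,1) S=75.5891 payoff=46.2309 vs cont=45.8227 → 46.2309 [stop]  node(5,2) S=92.6113 payoff=29.2087 vs cont=28.8005 → 29.2087 [stop]  node(5,3) S=113.4667 payoff=8.3533 vs cont=9.7928 → 9.7928 [wait]  node(5,4) S=139.0187 payoff=0.0000 vs cont=0.0000 → 0.0000 [wait]  node(5,5) S=170.3248 payoff=0.0000 vs cont=0.0000 → 0.0000 [wait]  ⇒ S*(5)=92.6113
t_4: node(4,0) S=68.2900 payoff=53.5300 vs cont=53.1218 → 53.5300 [stop]  node(4,1) S=83.6684 payoff=38.1516 vs cont=37.7434 → 38.1516 [stop]  node(4,2) S=102.5100 payoff=19.3100 vs cont=19.6065 → 19.6065 [wait]  node(4,3) S=125.5946 payoff=0.0000 vs cont=4.9663 → 4.9663 [wait]  node(4,4) S=153.8776 payoff=0.0000 vs cont=0.0000 → 0.0000 [wait]  ⇒ S*(4)=83.6684
t_3: node(3,0) S=75.5891 payoff=46.2309 vs cont=45.8227 → 46.2309 [stop]  node(3,1) S=92.6113 payoff=29.2087 vs cont=28.9456 → 29.2087 [stop]  node(3,2) S=113.4667 payoff=8.3533 vs cont=12.3742 → 12.3742 [wait]  node(3,3) S=139.0187 payoff=0.0000 vs cont=2.5186 → 2.5186 [wait]  ⇒ S*(3)=92.6113
t_2: node(2,0) S=83.6684 payoff=38.1516 vs cont=37.7434 → 38.1516 [stop]  node(2,1) S=102.5100 payoff=19.3100 vs cont=20.8701 → 20.8701 [wait]  node(2,2) S=125.5946 payoff=0.0000 vs cont=7.5082 → 7.5082 [wait]  ⇒ S*(2)=83.6684
t_1: node(1,0) S=92.6113 payoff=29.2087 vs cont=29.5642 → 29.5642 [wait]  node(1,1) S=113.4667 payoff=8.3533 vs cont=14.2593 → 14.2593 [wait]  ⇒ S*(1)=-
t_0: node(0,0) S=102.5100 payoff=19.3100 vs cont=21.9732 → 21.9732 [wait]  ⇒ S*(0)=-

price = 21.9732
boundary = - - 83.6684 92.6113 83.6684 92.6113
tree:
21.9732
29.5642 14.2593
38.1516 20.8701 7.5082
46.2309 29.2087 12.3742 2.5186
53.5300 38.1516 19.6065 4.9663 0.0000
60.1243 46.2309 29.2087 9.7928 0.0000 0.0000
66.0819 53.5300 38.1516 19.3100 0.0000 0.0000 0.0000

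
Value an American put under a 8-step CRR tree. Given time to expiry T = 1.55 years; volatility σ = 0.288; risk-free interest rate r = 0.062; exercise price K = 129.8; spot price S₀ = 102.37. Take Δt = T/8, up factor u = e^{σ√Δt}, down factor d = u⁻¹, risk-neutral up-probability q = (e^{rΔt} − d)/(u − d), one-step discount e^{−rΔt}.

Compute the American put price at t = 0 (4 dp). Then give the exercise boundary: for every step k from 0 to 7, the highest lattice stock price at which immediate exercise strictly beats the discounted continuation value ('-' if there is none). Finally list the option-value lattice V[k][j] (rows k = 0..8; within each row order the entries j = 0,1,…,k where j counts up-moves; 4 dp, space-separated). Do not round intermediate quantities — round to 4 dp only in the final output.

price = 28.7284
boundary = - 90.1815 79.4443 90.1815 102.3700 90.1815 102.3700 116.2058
tree:
28.7284
39.6185 19.1821
50.3557 28.0932 11.2692
59.8146 39.6185 17.9360 5.2771
68.1473 50.3557 27.4300 9.4469 1.4878
75.4878 59.8146 39.6185 16.4352 3.1104 0.0000
81.9544 68.1473 50.3557 27.4300 6.5025 0.0000 0.0000
87.6510 75.4878 59.8146 39.6185 13.5942 0.0000 0.0000 0.0000
92.6694 81.9544 68.1473 50.3557 27.4300 0.0000 0.0000 0.0000 0.0000

Δt=0.19375, u=1.13515, d=0.88094, q=0.51589, disc=e^(-rΔt)=0.98806
k=8 terminal: V=max(K-S,0) → 92.6694 81.9544 68.1473 50.3557 27.4300 0.0000 0.0000 0.0000 0.0000
k=7: j=0 S=42.1490 intr=87.6510 cont=86.1011 V=87.6510[EX]; j=1 S=54.3122 intr=75.4878 cont=73.9379 V=75.4878[EX]; j=2 S=69.9854 intr=59.8146 cont=58.2647 V=59.8146[EX]; j=3 S=90.1815 intr=39.6185 cont=38.0686 V=39.6185[EX]; j=4 S=116.2058 intr=13.5942 cont=13.1206 V=13.5942[EX]; j=5 S=149.7401 intr=0.0000 cont=0.0000 V=0.0000[hold]; j=6 S=192.9515 intr=0.0000 cont=0.0000 V=0.0000[hold]; j=7 S=248.6328 intr=0.0000 cont=0.0000 V=0.0000[hold]  S*(7)=116.2058
k=6: j=0 S=47.8456 intr=81.9544 cont=80.4045 V=81.9544[EX]; j=1 S=61.6527 intr=68.1473 cont=66.5974 V=68.1473[EX]; j=2 S=79.4443 intr=50.3557 cont=48.8059 V=50.3557[EX]; j=3 S=102.3700 intr=27.4300 cont=25.8801 V=27.4300[EX]; j=4 S=131.9116 intr=0.0000 cont=6.5025 V=6.5025[hold]; j=5 S=169.9782 intr=0.0000 cont=0.0000 V=0.0000[hold]; j=6 S=219.0299 intr=0.0000 cont=0.0000 V=0.0000[hold]  S*(6)=102.3700
k=5: j=0 S=54.3122 intr=75.4878 cont=73.9379 V=75.4878[EX]; j=1 S=69.9854 intr=59.8146 cont=58.2647 V=59.8146[EX]; j=2 S=90.1815 intr=39.6185 cont=38.0686 V=39.6185[EX]; j=3 S=116.2058 intr=13.5942 cont=16.4352 V=16.4352[hold]; j=4 S=149.7401 intr=0.0000 cont=3.1104 V=3.1104[hold]; j=5 S=192.9515 intr=0.0000 cont=0.0000 V=0.0000[hold]  S*(5)=90.1815
k=4: j=0 S=61.6527 intr=68.1473 cont=66.5974 V=68.1473[EX]; j=1 S=79.4443 intr=50.3557 cont=48.8059 V=50.3557[EX]; j=2 S=102.3700 intr=27.4300 cont=27.3282 V=27.4300[EX]; j=3 S=131.9116 intr=0.0000 cont=9.4469 V=9.4469[hold]; j=4 S=169.9782 intr=0.0000 cont=1.4878 V=1.4878[hold]  S*(4)=102.3700
k=3: j=0 S=69.9854 intr=59.8146 cont=58.2647 V=59.8146[EX]; j=1 S=90.1815 intr=39.6185 cont=38.0686 V=39.6185[EX]; j=2 S=116.2058 intr=13.5942 cont=17.9360 V=17.9360[hold]; j=3 S=149.7401 intr=0.0000 cont=5.2771 V=5.2771[hold]  S*(3)=90.1815
k=2: j=0 S=79.4443 intr=50.3557 cont=48.8059 V=50.3557[EX]; j=1 S=102.3700 intr=27.4300 cont=28.0932 V=28.0932[hold]; j=2 S=131.9116 intr=0.0000 cont=11.2692 V=11.2692[hold]  S*(2)=79.4443
k=1: j=0 S=90.1815 intr=39.6185 cont=38.4066 V=39.6185[EX]; j=1 S=116.2058 intr=13.5942 cont=19.1821 V=19.1821[hold]  S*(1)=90.1815
k=0: j=0 S=102.3700 intr=27.4300 cont=28.7284 V=28.7284[hold]  S*(0)=-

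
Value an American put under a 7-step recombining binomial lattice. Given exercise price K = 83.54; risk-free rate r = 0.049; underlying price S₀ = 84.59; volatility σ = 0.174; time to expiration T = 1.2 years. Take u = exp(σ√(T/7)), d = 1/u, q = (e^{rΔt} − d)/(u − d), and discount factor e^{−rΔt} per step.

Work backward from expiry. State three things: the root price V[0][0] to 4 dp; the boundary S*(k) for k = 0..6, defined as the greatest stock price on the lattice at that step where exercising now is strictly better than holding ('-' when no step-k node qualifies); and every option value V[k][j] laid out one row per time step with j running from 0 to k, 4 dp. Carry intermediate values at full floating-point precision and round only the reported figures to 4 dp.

price = 4.3015
boundary = - - - 68.1484 73.2392 68.1484 73.2392
tree:
4.3015
6.8208 2.2269
10.4523 3.8398 0.8905
15.3916 6.4162 1.7093 0.2082
20.1285 10.3008 3.2137 0.4569 0.0000
24.5362 15.3916 5.8733 1.0028 0.0000 0.0000
28.6375 20.1285 10.3008 2.2008 0.0000 0.0000 0.0000
32.4537 24.5362 15.3916 4.8298 0.0000 0.0000 0.0000 0.0000

Δt=0.17143, u=1.07470, d=0.93049, q=0.54049, disc=e^(-rΔt)=0.99164
k=7 terminal: V=max(K-S,0) → 32.4537 24.5362 15.3916 4.8298 0.0000 0.0000 0.0000 0.0000
k=6: j=0 S=54.9025 intr=28.6375 cont=27.9387 V=28.6375[EX]; j=1 S=63.4115 intr=20.1285 cont=19.4297 V=20.1285[EX]; j=2 S=73.2392 intr=10.3008 cont=9.6020 V=10.3008[EX]; j=3 S=84.5900 intr=0.0000 cont=2.2008 V=2.2008[hold]; j=4 S=97.7000 intr=0.0000 cont=0.0000 V=0.0000[hold]; j=5 S=112.8419 intr=0.0000 cont=0.0000 V=0.0000[hold]; j=6 S=130.3304 intr=0.0000 cont=0.0000 V=0.0000[hold]  S*(6)=73.2392
k=5: j=0 S=59.0038 intr=24.5362 cont=23.8374 V=24.5362[EX]; j=1 S=68.1484 intr=15.3916 cont=14.6928 V=15.3916[EX]; j=2 S=78.7102 intr=4.8298 cont=5.8733 V=5.8733[hold]; j=3 S=90.9090 intr=0.0000 cont=1.0028 V=1.0028[hold]; j=4 S=104.9983 intr=0.0000 cont=0.0000 V=0.0000[hold]; j=5 S=121.2713 intr=0.0000 cont=0.0000 V=0.0000[hold]  S*(5)=68.1484
k=4: j=0 S=63.4115 intr=20.1285 cont=19.4297 V=20.1285[EX]; j=1 S=73.2392 intr=10.3008 cont=10.1613 V=10.3008[EX]; j=2 S=84.5900 intr=0.0000 cont=3.2137 V=3.2137[hold]; j=3 S=97.7000 intr=0.0000 cont=0.4569 V=0.4569[hold]; j=4 S=112.8419 intr=0.0000 cont=0.0000 V=0.0000[hold]  S*(4)=73.2392
k=3: j=0 S=68.1484 intr=15.3916 cont=14.6928 V=15.3916[EX]; j=1 S=78.7102 intr=4.8298 cont=6.4162 V=6.4162[hold]; j=2 S=90.9090 intr=0.0000 cont=1.7093 V=1.7093[hold]; j=3 S=104.9983 intr=0.0000 cont=0.2082 V=0.2082[hold]  S*(3)=68.1484
k=2: j=0 S=73.2392 intr=10.3008 cont=10.4523 V=10.4523[hold]; j=1 S=84.5900 intr=0.0000 cont=3.8398 V=3.8398[hold]; j=2 S=97.7000 intr=0.0000 cont=0.8905 V=0.8905[hold]  S*(2)=-
k=1: j=0 S=78.7102 intr=4.8298 cont=6.8208 V=6.8208[hold]; j=1 S=90.9090 intr=0.0000 cont=2.2269 V=2.2269[hold]  S*(1)=-
k=0: j=0 S=84.5900 intr=0.0000 cont=4.3015 V=4.3015[hold]  S*(0)=-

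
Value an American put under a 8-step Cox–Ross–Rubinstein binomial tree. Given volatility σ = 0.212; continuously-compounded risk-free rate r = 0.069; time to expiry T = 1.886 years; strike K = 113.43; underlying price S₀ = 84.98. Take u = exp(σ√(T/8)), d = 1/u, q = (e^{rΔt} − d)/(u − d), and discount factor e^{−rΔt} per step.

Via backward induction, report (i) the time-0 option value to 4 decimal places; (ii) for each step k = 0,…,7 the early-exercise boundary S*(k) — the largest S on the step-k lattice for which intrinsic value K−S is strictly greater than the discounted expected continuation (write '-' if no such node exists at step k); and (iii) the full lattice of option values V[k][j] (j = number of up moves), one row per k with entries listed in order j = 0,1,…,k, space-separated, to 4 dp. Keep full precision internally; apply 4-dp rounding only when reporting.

Δt=0.23575  u=1.10842  d=0.90219  q=0.55381  discount=0.98386
step 8 (expiry): payoffs max(K−S,0) = 76.1320 67.6060 57.1310 44.2614 28.4500 9.0242 0.0000 0.0000 0.0000
step 7: (k=7,j=0): S=41.3418, (K−S)⁺=72.0882, hold=70.2580 ⇒ V=72.0882 exercise | (k=7,j=1): S=50.7922, (K−S)⁺=62.6378, hold=60.8076 ⇒ V=62.6378 exercise | (k=7,j=2): S=62.4029, (K−S)⁺=51.0271, hold=49.1969 ⇒ V=51.0271 exercise | (k=7,j=3): S=76.6678, (K−S)⁺=36.7622, hold=34.9320 ⇒ V=36.7622 exercise | (k=7,j=4): S=94.1934, (K−S)⁺=19.2366, hold=17.4063 ⇒ V=19.2366 exercise | (k=7,j=5): S=115.7254, (K−S)⁺=0.0000, hold=3.9615 ⇒ V=3.9615 continue | (k=7,j=6): S=142.1794, (K−S)⁺=0.0000, hold=0.0000 ⇒ V=0.0000 continue | (k=7,j=7): S=174.6805, (K−S)⁺=0.0000, hold=0.0000 ⇒ V=0.0000 continue  boundary S*=94.1934
step 6: (k=6,j=0): S=45.8240, (K−S)⁺=67.6060, hold=65.7758 ⇒ V=67.6060 exercise | (k=6,j=1): S=56.2990, (K−S)⁺=57.1310, hold=55.3008 ⇒ V=57.1310 exercise | (k=6,j=2): S=69.1686, (K−S)⁺=44.2614, hold=42.4312 ⇒ V=44.2614 exercise | (k=6,j=3): S=84.9800, (K−S)⁺=28.4500, hold=26.6198 ⇒ V=28.4500 exercise | (k=6,j=4): S=104.4058, (K−S)⁺=9.0242, hold=10.6032 ⇒ V=10.6032 continue | (k=6,j=5): S=128.2722, (K−S)⁺=0.0000, hold=1.7391 ⇒ V=1.7391 continue | (k=6,j=6): S=157.5943, (K−S)⁺=0.0000, hold=0.0000 ⇒ V=0.0000 continue  boundary S*=84.9800
step 5: (k=5,j=0): S=50.7922, (K−S)⁺=62.6378, hold=60.8076 ⇒ V=62.6378 exercise | (k=5,j=1): S=62.4029, (K−S)⁺=51.0271, hold=49.1969 ⇒ V=51.0271 exercise | (k=5,j=2): S=76.6678, (K−S)⁺=36.7622, hold=34.9320 ⇒ V=36.7622 exercise | (k=5,j=3): S=94.1934, (K−S)⁺=19.2366, hold=18.2667 ⇒ V=19.2366 exercise | (k=5,j=4): S=115.7254, (K−S)⁺=0.0000, hold=5.6023 ⇒ V=5.6023 continue | (k=5,j=5): S=142.1794, (K−S)⁺=0.0000, hold=0.7634 ⇒ V=0.7634 continue  boundary S*=94.1934
step 4: (k=4,j=0): S=56.2990, (K−S)⁺=57.1310, hold=55.3008 ⇒ V=57.1310 exercise | (k=4,j=1): S=69.1686, (K−S)⁺=44.2614, hold=42.4312 ⇒ V=44.2614 exercise | (k=4,j=2): S=84.9800, (K−S)⁺=28.4500, hold=26.6198 ⇒ V=28.4500 exercise | (k=4,j=3): S=104.4058, (K−S)⁺=9.0242, hold=11.4972 ⇒ V=11.4972 continue | (k=4,j=4): S=128.2722, (K−S)⁺=0.0000, hold=2.8753 ⇒ V=2.8753 continue  boundary S*=84.9800
step 3: (k=3,j=0): S=62.4029, (K−S)⁺=51.0271, hold=49.1969 ⇒ V=51.0271 exercise | (k=3,j=1): S=76.6678, (K−S)⁺=36.7622, hold=34.9320 ⇒ V=36.7622 exercise | (k=3,j=2): S=94.1934, (K−S)⁺=19.2366, hold=18.7538 ⇒ V=19.2366 exercise | (k=3,j=3): S=115.7254, (K−S)⁺=0.0000, hold=6.6139 ⇒ V=6.6139 continue  boundary S*=94.1934
step 2: (k=2,j=0): S=69.1686, (K−S)⁺=44.2614, hold=42.4312 ⇒ V=44.2614 exercise | (k=2,j=1): S=84.9800, (K−S)⁺=28.4500, hold=26.6198 ⇒ V=28.4500 exercise | (k=2,j=2): S=104.4058, (K−S)⁺=9.0242, hold=12.0484 ⇒ V=12.0484 continue  boundary S*=84.9800
step 1: (k=1,j=0): S=76.6678, (K−S)⁺=36.7622, hold=34.9320 ⇒ V=36.7622 exercise | (k=1,j=1): S=94.1934, (K−S)⁺=19.2366, hold=19.0542 ⇒ V=19.2366 exercise  boundary S*=94.1934
step 0: (k=0,j=0): S=84.9800, (K−S)⁺=28.4500, hold=26.6198 ⇒ V=28.4500 exercise  boundary S*=84.9800

price = 28.4500
boundary = 84.9800 94.1934 84.9800 94.1934 84.9800 94.1934 84.9800 94.1934
tree:
28.4500
36.7622 19.2366
44.2614 28.4500 12.0484
51.0271 36.7622 19.2366 6.6139
57.1310 44.2614 28.4500 11.4972 2.8753
62.6378 51.0271 36.7622 19.2366 5.6023 0.7634
67.6060 57.1310 44.2614 28.4500 10.6032 1.7391 0.0000
72.0882 62.6378 51.0271 36.7622 19.2366 3.9615 0.0000 0.0000
76.1320 67.6060 57.1310 44.2614 28.4500 9.0242 0.0000 0.0000 0.0000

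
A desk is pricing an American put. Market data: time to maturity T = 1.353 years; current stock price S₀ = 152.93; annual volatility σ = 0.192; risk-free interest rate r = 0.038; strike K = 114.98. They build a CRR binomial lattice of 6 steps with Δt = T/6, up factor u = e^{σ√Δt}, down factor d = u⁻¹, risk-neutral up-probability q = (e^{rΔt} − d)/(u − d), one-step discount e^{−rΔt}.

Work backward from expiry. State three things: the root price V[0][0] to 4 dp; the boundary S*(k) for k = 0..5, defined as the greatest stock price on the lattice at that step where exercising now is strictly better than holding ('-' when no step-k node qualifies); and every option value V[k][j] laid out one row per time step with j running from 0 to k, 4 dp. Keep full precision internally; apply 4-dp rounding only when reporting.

Δt=0.22550  u=1.09546  d=0.91286  q=0.52435  discount=0.99147
step 6 (expiry): payoffs max(K−S,0) = 26.4863 8.7845 0.0000 0.0000 0.0000 0.0000 0.0000
step 5: (k=5,j=0): S=96.9414, (K−S)⁺=18.0386, hold=17.0575 ⇒ V=18.0386 exercise | (k=5,j=1): S=116.3329, (K−S)⁺=0.0000, hold=4.1427 ⇒ V=4.1427 continue | (k=5,j=2): S=139.6034, (K−S)⁺=0.0000, hold=0.0000 ⇒ V=0.0000 continue | (k=5,j=3): S=167.5288, (K−S)⁺=0.0000, hold=0.0000 ⇒ V=0.0000 continue | (k=5,j=4): S=201.0401, (K−S)⁺=0.0000, hold=0.0000 ⇒ V=0.0000 continue | (k=5,j=5): S=241.2549, (K−S)⁺=0.0000, hold=0.0000 ⇒ V=0.0000 continue  boundary S*=96.9414
step 4: (k=4,j=0): S=106.1955, (K−S)⁺=8.7845, hold=10.6605 ⇒ V=10.6605 continue | (k=4,j=1): S=127.4381, (K−S)⁺=0.0000, hold=1.9537 ⇒ V=1.9537 continue | (k=4,j=2): S=152.9300, (K−S)⁺=0.0000, hold=0.0000 ⇒ V=0.0000 continue | (k=4,j=3): S=183.5211, (K−S)⁺=0.0000, hold=0.0000 ⇒ V=0.0000 continue | (k=4,j=4): S=220.2315, (K−S)⁺=0.0000, hold=0.0000 ⇒ V=0.0000 continue  boundary S*=-
step 3: (k=3,j=0): S=116.3329, (K−S)⁺=0.0000, hold=6.0431 ⇒ V=6.0431 continue | (k=3,j=1): S=139.6034, (K−S)⁺=0.0000, hold=0.9213 ⇒ V=0.9213 continue | (k=3,j=2): S=167.5288, (K−S)⁺=0.0000, hold=0.0000 ⇒ V=0.0000 continue | (k=3,j=3): S=201.0401, (K−S)⁺=0.0000, hold=0.0000 ⇒ V=0.0000 continue  boundary S*=-
step 2: (k=2,j=0): S=127.4381, (K−S)⁺=0.0000, hold=3.3288 ⇒ V=3.3288 continue | (k=2,j=1): S=152.9300, (K−S)⁺=0.0000, hold=0.4345 ⇒ V=0.4345 continue | (k=2,j=2): S=183.5211, (K−S)⁺=0.0000, hold=0.0000 ⇒ V=0.0000 continue  boundary S*=-
step 1: (k=1,j=0): S=139.6034, (K−S)⁺=0.0000, hold=1.7957 ⇒ V=1.7957 continue | (k=1,j=1): S=167.5288, (K−S)⁺=0.0000, hold=0.2049 ⇒ V=0.2049 continue  boundary S*=-
step 0: (k=0,j=0): S=152.9300, (K−S)⁺=0.0000, hold=0.9534 ⇒ V=0.9534 continue  boundary S*=-

price = 0.9534
boundary = - - - - - 96.9414
tree:
0.9534
1.7957 0.2049
3.3288 0.4345 0.0000
6.0431 0.9213 0.0000 0.0000
10.6605 1.9537 0.0000 0.0000 0.0000
18.0386 4.1427 0.0000 0.0000 0.0000 0.0000
26.4863 8.7845 0.0000 0.0000 0.0000 0.0000 0.0000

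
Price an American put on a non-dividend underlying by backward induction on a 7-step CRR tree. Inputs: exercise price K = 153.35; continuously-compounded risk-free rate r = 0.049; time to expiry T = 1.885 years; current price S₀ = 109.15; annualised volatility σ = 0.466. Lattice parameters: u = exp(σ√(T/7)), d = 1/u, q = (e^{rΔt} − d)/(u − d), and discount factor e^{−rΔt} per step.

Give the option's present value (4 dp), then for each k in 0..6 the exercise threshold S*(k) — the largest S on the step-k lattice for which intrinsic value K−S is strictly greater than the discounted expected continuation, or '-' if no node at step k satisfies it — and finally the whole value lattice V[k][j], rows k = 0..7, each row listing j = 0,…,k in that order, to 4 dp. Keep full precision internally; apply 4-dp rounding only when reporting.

Δt=0.26929  u=1.27357  d=0.78520  q=0.46704  discount=0.98689
step 7 (expiry): payoffs max(K−S,0) = 133.2648 120.7725 100.5103 67.6457 14.3404 0.0000 0.0000 0.0000
step 6: (k=6,j=0): S=25.5798, (K−S)⁺=127.7702, hold=125.7601 ⇒ V=127.7702 exercise | (k=6,j=1): S=41.4896, (K−S)⁺=111.8604, hold=109.8503 ⇒ V=111.8604 exercise | (k=6,j=2): S=67.2948, (K−S)⁺=86.0552, hold=84.0451 ⇒ V=86.0552 exercise | (k=6,j=3): S=109.1500, (K−S)⁺=44.2000, hold=42.1898 ⇒ V=44.2000 exercise | (k=6,j=4): S=177.0378, (K−S)⁺=0.0000, hold=7.5427 ⇒ V=7.5427 continue | (k=6,j=5): S=287.1498, (K−S)⁺=0.0000, hold=0.0000 ⇒ V=0.0000 continue | (k=6,j=6): S=465.7478, (K−S)⁺=0.0000, hold=0.0000 ⇒ V=0.0000 continue  boundary S*=109.1500
step 5: (k=5,j=0): S=32.5775, (K−S)⁺=120.7725, hold=118.7623 ⇒ V=120.7725 exercise | (k=5,j=1): S=52.8397, (K−S)⁺=100.5103, hold=98.5002 ⇒ V=100.5103 exercise | (k=5,j=2): S=85.7043, (K−S)⁺=67.6457, hold=65.6355 ⇒ V=67.6457 exercise | (k=5,j=3): S=139.0096, (K−S)⁺=14.3404, hold=26.7248 ⇒ V=26.7248 continue | (k=5,j=4): S=225.4692, (K−S)⁺=0.0000, hold=3.9673 ⇒ V=3.9673 continue | (k=5,j=5): S=365.7039, (K−S)⁺=0.0000, hold=0.0000 ⇒ V=0.0000 continue  boundary S*=85.7043
step 4: (k=4,j=0): S=41.4896, (K−S)⁺=111.8604, hold=109.8503 ⇒ V=111.8604 exercise | (k=4,j=1): S=67.2948, (K−S)⁺=86.0552, hold=84.0451 ⇒ V=86.0552 exercise | (k=4,j=2): S=109.1500, (K−S)⁺=44.2000, hold=47.8980 ⇒ V=47.8980 continue | (k=4,j=3): S=177.0378, (K−S)⁺=0.0000, hold=15.8852 ⇒ V=15.8852 continue | (k=4,j=4): S=287.1498, (K−S)⁺=0.0000, hold=2.0867 ⇒ V=2.0867 continue  boundary S*=67.2948
step 3: (k=3,j=0): S=52.8397, (K−S)⁺=100.5103, hold=98.5002 ⇒ V=100.5103 exercise | (k=3,j=1): S=85.7043, (K−S)⁺=67.6457, hold=67.3400 ⇒ V=67.6457 exercise | (k=3,j=2): S=139.0096, (K−S)⁺=14.3404, hold=32.5150 ⇒ V=32.5150 continue | (k=3,j=3): S=225.4692, (K−S)⁺=0.0000, hold=9.3171 ⇒ V=9.3171 continue  boundary S*=85.7043
step 2: (k=2,j=0): S=67.2948, (K−S)⁺=86.0552, hold=84.0451 ⇒ V=86.0552 exercise | (k=2,j=1): S=109.1500, (K−S)⁺=44.2000, hold=50.5668 ⇒ V=50.5668 continue | (k=2,j=2): S=177.0378, (K−S)⁺=0.0000, hold=21.3966 ⇒ V=21.3966 continue  boundary S*=67.2948
step 1: (k=1,j=0): S=85.7043, (K−S)⁺=67.6457, hold=68.5701 ⇒ V=68.5701 continue | (k=1,j=1): S=139.0096, (K−S)⁺=14.3404, hold=36.4590 ⇒ V=36.4590 continue  boundary S*=-
step 0: (k=0,j=0): S=109.1500, (K−S)⁺=44.2000, hold=52.8708 ⇒ V=52.8708 continue  boundary S*=-

price = 52.8708
boundary = - - 67.2948 85.7043 67.2948 85.7043 109.1500
tree:
52.8708
68.5701 36.4590
86.0552 50.5668 21.3966
100.5103 67.6457 32.5150 9.3171
111.8604 86.0552 47.8980 15.8852 2.0867
120.7725 100.5103 67.6457 26.7248 3.9673 0.0000
127.7702 111.8604 86.0552 44.2000 7.5427 0.0000 0.0000
133.2648 120.7725 100.5103 67.6457 14.3404 0.0000 0.0000 0.0000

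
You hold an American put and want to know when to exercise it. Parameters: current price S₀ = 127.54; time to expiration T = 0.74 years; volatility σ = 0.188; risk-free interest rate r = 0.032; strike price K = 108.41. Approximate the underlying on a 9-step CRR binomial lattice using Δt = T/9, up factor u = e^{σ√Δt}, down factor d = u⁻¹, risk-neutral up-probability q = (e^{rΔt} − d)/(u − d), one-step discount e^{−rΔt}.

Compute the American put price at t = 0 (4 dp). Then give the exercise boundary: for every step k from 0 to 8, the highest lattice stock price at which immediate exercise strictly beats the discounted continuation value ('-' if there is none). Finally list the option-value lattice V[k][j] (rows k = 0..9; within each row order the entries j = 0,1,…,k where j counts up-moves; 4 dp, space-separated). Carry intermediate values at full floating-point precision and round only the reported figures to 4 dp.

Δt=0.08222, u=1.05539, d=0.94752, q=0.51095, disc=e^(-rΔt)=0.99737
k=9 terminal: V=max(K-S,0) → 29.8974 20.9593 11.0037 0.0000 0.0000 0.0000 0.0000 0.0000 0.0000 0.0000
k=8: j=0 S=82.8612 intr=25.5488 cont=25.2639 V=25.5488[EX]; j=1 S=92.2943 intr=16.1157 cont=15.8308 V=16.1157[EX]; j=2 S=102.8013 intr=5.6087 cont=5.3672 V=5.6087[EX]; j=3 S=114.5045 intr=0.0000 cont=0.0000 V=0.0000[hold]; j=4 S=127.5400 intr=0.0000 cont=0.0000 V=0.0000[hold]; j=5 S=142.0595 intr=0.0000 cont=0.0000 V=0.0000[hold]; j=6 S=158.2319 intr=0.0000 cont=0.0000 V=0.0000[hold]; j=7 S=176.2454 intr=0.0000 cont=0.0000 V=0.0000[hold]; j=8 S=196.3097 intr=0.0000 cont=0.0000 V=0.0000[hold]  S*(8)=102.8013
k=7: j=0 S=87.4507 intr=20.9593 cont=20.6745 V=20.9593[EX]; j=1 S=97.4063 intr=11.0037 cont=10.7189 V=11.0037[EX]; j=2 S=108.4952 intr=0.0000 cont=2.7357 V=2.7357[hold]; j=3 S=120.8466 intr=0.0000 cont=0.0000 V=0.0000[hold]; j=4 S=134.6041 intr=0.0000 cont=0.0000 V=0.0000[hold]; j=5 S=149.9278 intr=0.0000 cont=0.0000 V=0.0000[hold]; j=6 S=166.9960 intr=0.0000 cont=0.0000 V=0.0000[hold]; j=7 S=186.0072 intr=0.0000 cont=0.0000 V=0.0000[hold]  S*(7)=97.4063
k=6: j=0 S=92.2943 intr=16.1157 cont=15.8308 V=16.1157[EX]; j=1 S=102.8013 intr=5.6087 cont=6.7614 V=6.7614[hold]; j=2 S=114.5045 intr=0.0000 cont=1.3344 V=1.3344[hold]; j=3 S=127.5400 intr=0.0000 cont=0.0000 V=0.0000[hold]; j=4 S=142.0595 intr=0.0000 cont=0.0000 V=0.0000[hold]; j=5 S=158.2319 intr=0.0000 cont=0.0000 V=0.0000[hold]; j=6 S=176.2454 intr=0.0000 cont=0.0000 V=0.0000[hold]  S*(6)=92.2943
k=5: j=0 S=97.4063 intr=11.0037 cont=11.3063 V=11.3063[hold]; j=1 S=108.4952 intr=0.0000 cont=3.9780 V=3.9780[hold]; j=2 S=120.8466 intr=0.0000 cont=0.6509 V=0.6509[hold]; j=3 S=134.6041 intr=0.0000 cont=0.0000 V=0.0000[hold]; j=4 S=149.9278 intr=0.0000 cont=0.0000 V=0.0000[hold]; j=5 S=166.9960 intr=0.0000 cont=0.0000 V=0.0000[hold]  S*(5)=-
k=4: j=0 S=102.8013 intr=5.6087 cont=7.5420 V=7.5420[hold]; j=1 S=114.5045 intr=0.0000 cont=2.2720 V=2.2720[hold]; j=2 S=127.5400 intr=0.0000 cont=0.3175 V=0.3175[hold]; j=3 S=142.0595 intr=0.0000 cont=0.0000 V=0.0000[hold]; j=4 S=158.2319 intr=0.0000 cont=0.0000 V=0.0000[hold]  S*(4)=-
k=3: j=0 S=108.4952 intr=0.0000 cont=4.8366 V=4.8366[hold]; j=1 S=120.8466 intr=0.0000 cont=1.2700 V=1.2700[hold]; j=2 S=134.6041 intr=0.0000 cont=0.1548 V=0.1548[hold]; j=3 S=149.9278 intr=0.0000 cont=0.0000 V=0.0000[hold]  S*(3)=-
k=2: j=0 S=114.5045 intr=0.0000 cont=3.0063 V=3.0063[hold]; j=1 S=127.5400 intr=0.0000 cont=0.6984 V=0.6984[hold]; j=2 S=142.0595 intr=0.0000 cont=0.0755 V=0.0755[hold]  S*(2)=-
k=1: j=0 S=120.8466 intr=0.0000 cont=1.8223 V=1.8223[hold]; j=1 S=134.6041 intr=0.0000 cont=0.3791 V=0.3791[hold]  S*(1)=-
k=0: j=0 S=127.5400 intr=0.0000 cont=1.0820 V=1.0820[hold]  S*(0)=-

price = 1.0820
boundary = - - - - - - 92.2943 97.4063 102.8013
tree:
1.0820
1.8223 0.3791
3.0063 0.6984 0.0755
4.8366 1.2700 0.1548 0.0000
7.5420 2.2720 0.3175 0.0000 0.0000
11.3063 3.9780 0.6509 0.0000 0.0000 0.0000
16.1157 6.7614 1.3344 0.0000 0.0000 0.0000 0.0000
20.9593 11.0037 2.7357 0.0000 0.0000 0.0000 0.0000 0.0000
25.5488 16.1157 5.6087 0.0000 0.0000 0.0000 0.0000 0.0000 0.0000
29.8974 20.9593 11.0037 0.0000 0.0000 0.0000 0.0000 0.0000 0.0000 0.0000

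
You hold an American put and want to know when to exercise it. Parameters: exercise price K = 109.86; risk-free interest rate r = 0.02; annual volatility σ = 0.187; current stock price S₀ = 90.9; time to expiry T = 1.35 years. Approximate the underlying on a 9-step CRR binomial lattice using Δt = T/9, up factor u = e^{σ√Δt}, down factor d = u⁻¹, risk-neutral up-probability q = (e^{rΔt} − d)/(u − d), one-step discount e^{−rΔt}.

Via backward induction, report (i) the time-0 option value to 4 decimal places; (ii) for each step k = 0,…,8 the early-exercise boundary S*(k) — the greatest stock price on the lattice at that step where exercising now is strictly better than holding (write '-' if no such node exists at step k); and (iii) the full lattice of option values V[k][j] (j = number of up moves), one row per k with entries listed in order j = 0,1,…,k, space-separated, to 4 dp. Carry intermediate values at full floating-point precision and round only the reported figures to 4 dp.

price = 19.8588
boundary = - 84.5493 78.6424 84.5493 78.6424 84.5493 90.9000 84.5493 90.9000
tree:
19.8588
25.3107 14.5826
31.2176 19.5376 9.7666
36.7119 25.3107 13.9416 5.6935
41.8224 31.2176 19.1843 8.8370 2.6170
46.5758 36.7119 25.3107 13.2367 4.5360 0.7336
50.9971 41.8224 31.2176 18.9600 7.6523 1.4794 0.0000
55.1095 46.5758 36.7119 25.3107 12.4168 2.9834 0.0000 0.0000
58.9346 50.9971 41.8224 31.2176 18.9600 6.0162 0.0000 0.0000 0.0000
62.4925 55.1095 46.5758 36.7119 25.3107 12.1323 0.0000 0.0000 0.0000 0.0000

params: Δt=0.15000 u=1.07511 d=0.93014 q=0.50263 e^(-rΔt)=0.99700
t_9 payoffs: 62.4925 55.1095 46.5758 36.7119 25.3107 12.1323 0.0000 0.0000 0.0000 0.0000
t_8: node(8,0) S=50.9254 payoff=58.9346 vs cont=58.6055 → 58.9346 [stop]  node(8,1) S=58.8629 payoff=50.9971 vs cont=50.6680 → 50.9971 [stop]  node(8,2) S=68.0376 payoff=41.8224 vs cont=41.4933 → 41.8224 [stop]  node(8,3) S=78.6424 payoff=31.2176 vs cont=30.8886 → 31.2176 [stop]  node(8,4) S=90.9000 payoff=18.9600 vs cont=18.6309 → 18.9600 [stop]  node(8,5) S=105.0682 payoff=4.7918 vs cont=6.0162 → 6.0162 [wait]  node(8,6) S=121.4447 payoff=0.0000 vs cont=0.0000 → 0.0000 [wait]  node(8,7) S=140.3738 payoff=0.0000 vs cont=0.0000 → 0.0000 [wait]  node(8,8) S=162.2532 payoff=0.0000 vs cont=0.0000 → 0.0000 [wait]  ⇒ S*(8)=90.9000
t_7: node(7,0) S=54.7505 payoff=55.1095 vs cont=54.7804 → 55.1095 [stop]  node(7,1) S=63.2842 payoff=46.5758 vs cont=46.2467 → 46.5758 [stop]  node(7,2) S=73.1481 payoff=36.7119 vs cont=36.3829 → 36.7119 [stop]  node(7,3) S=84.5493 payoff=25.3107 vs cont=24.9816 → 25.3107 [stop]  node(7,4) S=97.7277 payoff=12.1323 vs cont=12.4168 → 12.4168 [wait]  node(7,5) S=112.9601 payoff=0.0000 vs cont=2.9834 → 2.9834 [wait]  node(7,6) S=130.5667 payoff=0.0000 vs cont=0.0000 → 0.0000 [wait]  node(7,7) S=150.9175 payoff=0.0000 vs cont=0.0000 → 0.0000 [wait]  ⇒ S*(7)=84.5493
t_6: node(6,0) S=58.8629 payoff=50.9971 vs cont=50.6680 → 50.9971 [stop]  node(6,1) S=68.0376 payoff=41.8224 vs cont=41.4933 → 41.8224 [stop]  node(6,2) S=78.6424 payoff=31.2176 vs cont=30.8886 → 31.2176 [stop]  node(6,3) S=90.9000 payoff=18.9600 vs cont=18.7735 → 18.9600 [stop]  node(6,4) S=105.0682 payoff=4.7918 vs cont=7.6523 → 7.6523 [wait]  node(6,5) S=121.4447 payoff=0.0000 vs cont=1.4794 → 1.4794 [wait]  node(6,6) S=140.3738 payoff=0.0000 vs cont=0.0000 → 0.0000 [wait]  ⇒ S*(6)=90.9000
t_5: node(5,0) S=63.2842 payoff=46.5758 vs cont=46.2467 → 46.5758 [stop]  node(5,1) S=73.1481 payoff=36.7119 vs cont=36.3829 → 36.7119 [stop]  node(5,2) S=84.5493 payoff=25.3107 vs cont=24.9816 → 25.3107 [stop]  node(5,3) S=97.7277 payoff=12.1323 vs cont=13.2367 → 13.2367 [wait]  node(5,4) S=112.9601 payoff=0.0000 vs cont=4.5360 → 4.5360 [wait]  node(5,5) S=130.5667 payoff=0.0000 vs cont=0.7336 → 0.7336 [wait]  ⇒ S*(5)=84.5493
t_4: node(4,0) S=68.0376 payoff=41.8224 vs cont=41.4933 → 41.8224 [stop]  node(4,1) S=78.6424 payoff=31.2176 vs cont=30.8886 → 31.2176 [stop]  node(4,2) S=90.9000 payoff=18.9600 vs cont=19.1843 → 19.1843 [wait]  node(4,3) S=105.0682 payoff=4.7918 vs cont=8.8370 → 8.8370 [wait]  node(4,4) S=121.4447 payoff=0.0000 vs cont=2.6170 → 2.6170 [wait]  ⇒ S*(4)=78.6424
t_3: node(3,0) S=73.1481 payoff=36.7119 vs cont=36.3829 → 36.7119 [stop]  node(3,1) S=84.5493 payoff=25.3107 vs cont=25.0940 → 25.3107 [stop]  node(3,2) S=97.7277 payoff=12.1323 vs cont=13.9416 → 13.9416 [wait]  node(3,3) S=112.9601 payoff=0.0000 vs cont=5.6935 → 5.6935 [wait]  ⇒ S*(3)=84.5493
t_2: node(2,0) S=78.6424 payoff=31.2176 vs cont=30.8886 → 31.2176 [stop]  node(2,1) S=90.9000 payoff=18.9600 vs cont=19.5376 → 19.5376 [wait]  node(2,2) S=105.0682 payoff=4.7918 vs cont=9.7666 → 9.7666 [wait]  ⇒ S*(2)=78.6424
t_1: node(1,0) S=84.5493 payoff=25.3107 vs cont=25.2710 → 25.3107 [stop]  node(1,1) S=97.7277 payoff=12.1323 vs cont=14.5826 → 14.5826 [wait]  ⇒ S*(1)=84.5493
t_0: node(0,0) S=90.9000 payoff=18.9600 vs cont=19.8588 → 19.8588 [wait]  ⇒ S*(0)=-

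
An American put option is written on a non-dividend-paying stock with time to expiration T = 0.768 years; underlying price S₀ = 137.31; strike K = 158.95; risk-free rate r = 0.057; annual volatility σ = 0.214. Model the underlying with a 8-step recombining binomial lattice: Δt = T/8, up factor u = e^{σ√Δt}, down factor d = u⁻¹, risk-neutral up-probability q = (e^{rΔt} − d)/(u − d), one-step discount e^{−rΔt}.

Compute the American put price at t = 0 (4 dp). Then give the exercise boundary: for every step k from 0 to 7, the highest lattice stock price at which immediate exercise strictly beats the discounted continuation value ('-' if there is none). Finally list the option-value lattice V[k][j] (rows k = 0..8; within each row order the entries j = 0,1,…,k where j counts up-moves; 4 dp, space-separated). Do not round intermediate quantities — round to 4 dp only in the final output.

params: Δt=0.09600 u=1.06855 d=0.93584 q=0.52478 e^(-rΔt)=0.99454
t_8 payoffs: 78.1645 66.7087 53.6283 38.6931 21.6400 2.1687 0.0000 0.0000 0.0000
t_7: node(7,0) S=86.3236 payoff=72.6264 vs cont=71.7590 → 72.6264 [stop]  node(7,1) S=98.5648 payoff=60.3852 vs cont=59.5178 → 60.3852 [stop]  node(7,2) S=112.5418 payoff=46.4082 vs cont=45.5408 → 46.4082 [stop]  node(7,3) S=128.5009 payoff=30.4491 vs cont=29.5817 → 30.4491 [stop]  node(7,4) S=146.7230 payoff=12.2270 vs cont=11.3596 → 12.2270 [stop]  node(7,5) S=167.5292 payoff=0.0000 vs cont=1.0250 → 1.0250 [wait]  node(7,6) S=191.2858 payoff=0.0000 vs cont=0.0000 → 0.0000 [wait]  node(7,7) S=218.4112 payoff=0.0000 vs cont=0.0000 → 0.0000 [wait]  ⇒ S*(7)=146.7230
t_6: node(6,0) S=92.2413 payoff=66.7087 vs cont=65.8413 → 66.7087 [stop]  node(6,1) S=105.3217 payoff=53.6283 vs cont=52.7609 → 53.6283 [stop]  node(6,2) S=120.2569 payoff=38.6931 vs cont=37.8257 → 38.6931 [stop]  node(6,3) S=137.3100 payoff=21.6400 vs cont=20.7726 → 21.6400 [stop]  node(6,4) S=156.7813 payoff=2.1687 vs cont=6.3138 → 6.3138 [wait]  node(6,5) S=179.0138 payoff=0.0000 vs cont=0.4844 → 0.4844 [wait]  node(6,6) S=204.3990 payoff=0.0000 vs cont=0.0000 → 0.0000 [wait]  ⇒ S*(6)=137.3100
t_5: node(5,0) S=98.5648 payoff=60.3852 vs cont=59.5178 → 60.3852 [stop]  node(5,1) S=112.5418 payoff=46.4082 vs cont=45.5408 → 46.4082 [stop]  node(5,2) S=128.5009 payoff=30.4491 vs cont=29.5817 → 30.4491 [stop]  node(5,3) S=146.7230 payoff=12.2270 vs cont=13.5230 → 13.5230 [wait]  node(5,4) S=167.5292 payoff=0.0000 vs cont=3.2369 → 3.2369 [wait]  node(5,5) S=191.2858 payoff=0.0000 vs cont=0.2290 → 0.2290 [wait]  ⇒ S*(5)=128.5009
t_4: node(4,0) S=105.3217 payoff=53.6283 vs cont=52.7609 → 53.6283 [stop]  node(4,1) S=120.2569 payoff=38.6931 vs cont=37.8257 → 38.6931 [stop]  node(4,2) S=137.3100 payoff=21.6400 vs cont=21.4490 → 21.6400 [stop]  node(4,3) S=156.7813 payoff=2.1687 vs cont=8.0808 → 8.0808 [wait]  node(4,4) S=179.0138 payoff=0.0000 vs cont=1.6494 → 1.6494 [wait]  ⇒ S*(4)=137.3100
t_3: node(3,0) S=112.5418 payoff=46.4082 vs cont=45.5408 → 46.4082 [stop]  node(3,1) S=128.5009 payoff=30.4491 vs cont=29.5817 → 30.4491 [stop]  node(3,2) S=146.7230 payoff=12.2270 vs cont=14.4452 → 14.4452 [wait]  node(3,3) S=167.5292 payoff=0.0000 vs cont=4.6800 → 4.6800 [wait]  ⇒ S*(3)=128.5009
t_2: node(2,0) S=120.2569 payoff=38.6931 vs cont=37.8257 → 38.6931 [stop]  node(2,1) S=137.3100 payoff=21.6400 vs cont=21.9303 → 21.9303 [wait]  node(2,2) S=156.7813 payoff=2.1687 vs cont=9.2698 → 9.2698 [wait]  ⇒ S*(2)=120.2569
t_1: node(1,0) S=128.5009 payoff=30.4491 vs cont=29.7332 → 30.4491 [stop]  node(1,1) S=146.7230 payoff=12.2270 vs cont=15.2030 → 15.2030 [wait]  ⇒ S*(1)=128.5009
t_0: node(0,0) S=137.3100 payoff=21.6400 vs cont=22.3258 → 22.3258 [wait]  ⇒ S*(0)=-

price = 22.3258
boundary = - 128.5009 120.2569 128.5009 137.3100 128.5009 137.3100 146.7230
tree:
22.3258
30.4491 15.2030
38.6931 21.9303 9.2698
46.4082 30.4491 14.4452 4.6800
53.6283 38.6931 21.6400 8.0808 1.6494
60.3852 46.4082 30.4491 13.5230 3.2369 0.2290
66.7087 53.6283 38.6931 21.6400 6.3138 0.4844 0.0000
72.6264 60.3852 46.4082 30.4491 12.2270 1.0250 0.0000 0.0000
78.1645 66.7087 53.6283 38.6931 21.6400 2.1687 0.0000 0.0000 0.0000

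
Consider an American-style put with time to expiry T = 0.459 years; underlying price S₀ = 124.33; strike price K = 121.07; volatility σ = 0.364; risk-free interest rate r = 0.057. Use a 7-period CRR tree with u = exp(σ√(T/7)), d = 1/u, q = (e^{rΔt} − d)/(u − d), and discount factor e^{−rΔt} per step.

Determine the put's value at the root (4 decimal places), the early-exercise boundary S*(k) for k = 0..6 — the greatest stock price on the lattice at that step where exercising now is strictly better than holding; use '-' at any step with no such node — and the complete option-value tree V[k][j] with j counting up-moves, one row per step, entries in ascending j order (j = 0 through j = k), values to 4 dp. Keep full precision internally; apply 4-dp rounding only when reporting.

Δt=0.06557  u=1.09769  d=0.91100  q=0.49677  discount=0.99627
step 7 (expiry): payoffs max(K−S,0) = 56.3238 43.0556 27.0684 7.8050 0.0000 0.0000 0.0000 0.0000
step 6: (k=6,j=0): S=71.0713, (K−S)⁺=49.9987, hold=49.5470 ⇒ V=49.9987 exercise | (k=6,j=1): S=85.6357, (K−S)⁺=35.4343, hold=34.9826 ⇒ V=35.4343 exercise | (k=6,j=2): S=103.1847, (K−S)⁺=17.8853, hold=17.4336 ⇒ V=17.8853 exercise | (k=6,j=3): S=124.3300, (K−S)⁺=0.0000, hold=3.9130 ⇒ V=3.9130 continue | (k=6,j=4): S=149.8085, (K−S)⁺=0.0000, hold=0.0000 ⇒ V=0.0000 continue | (k=6,j=5): S=180.5082, (K−S)⁺=0.0000, hold=0.0000 ⇒ V=0.0000 continue | (k=6,j=6): S=217.4990, (K−S)⁺=0.0000, hold=0.0000 ⇒ V=0.0000 continue  boundary S*=103.1847
step 5: (k=5,j=0): S=78.0144, (K−S)⁺=43.0556, hold=42.6039 ⇒ V=43.0556 exercise | (k=5,j=1): S=94.0016, (K−S)⁺=27.0684, hold=26.6167 ⇒ V=27.0684 exercise | (k=5,j=2): S=113.2650, (K−S)⁺=7.8050, hold=10.9034 ⇒ V=10.9034 continue | (k=5,j=3): S=136.4760, (K−S)⁺=0.0000, hold=1.9618 ⇒ V=1.9618 continue | (k=5,j=4): S=164.4435, (K−S)⁺=0.0000, hold=0.0000 ⇒ V=0.0000 continue | (k=5,j=5): S=198.1423, (K−S)⁺=0.0000, hold=0.0000 ⇒ V=0.0000 continue  boundary S*=94.0016
step 4: (k=4,j=0): S=85.6357, (K−S)⁺=35.4343, hold=34.9826 ⇒ V=35.4343 exercise | (k=4,j=1): S=103.1847, (K−S)⁺=17.8853, hold=18.9671 ⇒ V=18.9671 continue | (k=4,j=2): S=124.3300, (K−S)⁺=0.0000, hold=6.4374 ⇒ V=6.4374 continue | (k=4,j=3): S=149.8085, (K−S)⁺=0.0000, hold=0.9836 ⇒ V=0.9836 continue | (k=4,j=4): S=180.5082, (K−S)⁺=0.0000, hold=0.0000 ⇒ V=0.0000 continue  boundary S*=85.6357
step 3: (k=3,j=0): S=94.0016, (K−S)⁺=27.0684, hold=27.1521 ⇒ V=27.1521 continue | (k=3,j=1): S=113.2650, (K−S)⁺=7.8050, hold=12.6951 ⇒ V=12.6951 continue | (k=3,j=2): S=136.4760, (K−S)⁺=0.0000, hold=3.7142 ⇒ V=3.7142 continue | (k=3,j=3): S=164.4435, (K−S)⁺=0.0000, hold=0.4931 ⇒ V=0.4931 continue  boundary S*=-
step 2: (k=2,j=0): S=103.1847, (K−S)⁺=17.8853, hold=19.8958 ⇒ V=19.8958 continue | (k=2,j=1): S=124.3300, (K−S)⁺=0.0000, hold=8.2029 ⇒ V=8.2029 continue | (k=2,j=2): S=149.8085, (K−S)⁺=0.0000, hold=2.1061 ⇒ V=2.1061 continue  boundary S*=-
step 1: (k=1,j=0): S=113.2650, (K−S)⁺=7.8050, hold=14.0345 ⇒ V=14.0345 continue | (k=1,j=1): S=136.4760, (K−S)⁺=0.0000, hold=5.1549 ⇒ V=5.1549 continue  boundary S*=-
step 0: (k=0,j=0): S=124.3300, (K−S)⁺=0.0000, hold=9.5875 ⇒ V=9.5875 continue  boundary S*=-

price = 9.5875
boundary = - - - - 85.6357 94.0016 103.1847
tree:
9.5875
14.0345 5.1549
19.8958 8.2029 2.1061
27.1521 12.6951 3.7142 0.4931
35.4343 18.9671 6.4374 0.9836 0.0000
43.0556 27.0684 10.9034 1.9618 0.0000 0.0000
49.9987 35.4343 17.8853 3.9130 0.0000 0.0000 0.0000
56.3238 43.0556 27.0684 7.8050 0.0000 0.0000 0.0000 0.0000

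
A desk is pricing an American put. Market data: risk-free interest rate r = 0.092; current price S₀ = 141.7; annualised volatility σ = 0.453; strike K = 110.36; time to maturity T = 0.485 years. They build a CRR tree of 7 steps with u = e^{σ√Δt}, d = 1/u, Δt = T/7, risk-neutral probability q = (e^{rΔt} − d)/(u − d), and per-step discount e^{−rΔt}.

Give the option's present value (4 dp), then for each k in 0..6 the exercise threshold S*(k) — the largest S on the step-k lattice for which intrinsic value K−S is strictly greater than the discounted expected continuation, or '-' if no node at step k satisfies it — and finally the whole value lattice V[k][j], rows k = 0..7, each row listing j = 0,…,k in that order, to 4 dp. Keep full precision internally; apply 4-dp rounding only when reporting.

params: Δt=0.06929 u=1.12664 d=0.88760 q=0.49698 e^(-rΔt)=0.99365
t_7 payoffs: 48.8601 32.2971 11.2734 0.0000 0.0000 0.0000 0.0000 0.0000
t_6: node(6,0) S=69.2882 payoff=41.0718 vs cont=40.3705 → 41.0718 [stop]  node(6,1) S=87.9487 payoff=22.4113 vs cont=21.7100 → 22.4113 [stop]  node(6,2) S=111.6348 payoff=0.0000 vs cont=5.6348 → 5.6348 [wait]  node(6,3) S=141.7000 payoff=0.0000 vs cont=0.0000 → 0.0000 [wait]  node(6,4) S=179.8622 payoff=0.0000 vs cont=0.0000 → 0.0000 [wait]  node(6,5) S=228.3022 payoff=0.0000 vs cont=0.0000 → 0.0000 [wait]  node(6,6) S=289.7878 payoff=0.0000 vs cont=0.0000 → 0.0000 [wait]  ⇒ S*(6)=87.9487
t_5: node(5,0) S=78.0629 payoff=32.2971 vs cont=31.5959 → 32.2971 [stop]  node(5,1) S=99.0866 payoff=11.2734 vs cont=13.9843 → 13.9843 [wait]  node(5,2) S=125.7722 payoff=0.0000 vs cont=2.8164 → 2.8164 [wait]  node(5,3) S=159.6448 payoff=0.0000 vs cont=0.0000 → 0.0000 [wait]  node(5,4) S=202.6399 payoff=0.0000 vs cont=0.0000 → 0.0000 [wait]  node(5,5) S=257.2143 payoff=0.0000 vs cont=0.0000 → 0.0000 [wait]  ⇒ S*(5)=78.0629
t_4: node(4,0) S=87.9487 payoff=22.4113 vs cont=23.0487 → 23.0487 [wait]  node(4,1) S=111.6348 payoff=0.0000 vs cont=8.3805 → 8.3805 [wait]  node(4,2) S=141.7000 payoff=0.0000 vs cont=1.4077 → 1.4077 [wait]  node(4,3) S=179.8622 payoff=0.0000 vs cont=0.0000 → 0.0000 [wait]  node(4,4) S=228.3022 payoff=0.0000 vs cont=0.0000 → 0.0000 [wait]  ⇒ S*(4)=-
t_3: node(3,0) S=99.0866 payoff=11.2734 vs cont=15.6588 → 15.6588 [wait]  node(3,1) S=125.7722 payoff=0.0000 vs cont=4.8840 → 4.8840 [wait]  node(3,2) S=159.6448 payoff=0.0000 vs cont=0.7036 → 0.7036 [wait]  node(3,3) S=202.6399 payoff=0.0000 vs cont=0.0000 → 0.0000 [wait]  ⇒ S*(3)=-
t_2: node(2,0) S=111.6348 payoff=0.0000 vs cont=10.2385 → 10.2385 [wait]  node(2,1) S=141.7000 payoff=0.0000 vs cont=2.7886 → 2.7886 [wait]  node(2,2) S=179.8622 payoff=0.0000 vs cont=0.3517 → 0.3517 [wait]  ⇒ S*(2)=-
t_1: node(1,0) S=125.7722 payoff=0.0000 vs cont=6.4946 → 6.4946 [wait]  node(1,1) S=159.6448 payoff=0.0000 vs cont=1.5675 → 1.5675 [wait]  ⇒ S*(1)=-
t_0: node(0,0) S=141.7000 payoff=0.0000 vs cont=4.0202 → 4.0202 [wait]  ⇒ S*(0)=-

price = 4.0202
boundary = - - - - - 78.0629 87.9487
tree:
4.0202
6.4946 1.5675
10.2385 2.7886 0.3517
15.6588 4.8840 0.7036 0.0000
23.0487 8.3805 1.4077 0.0000 0.0000
32.2971 13.9843 2.8164 0.0000 0.0000 0.0000
41.0718 22.4113 5.6348 0.0000 0.0000 0.0000 0.0000
48.8601 32.2971 11.2734 0.0000 0.0000 0.0000 0.0000 0.0000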